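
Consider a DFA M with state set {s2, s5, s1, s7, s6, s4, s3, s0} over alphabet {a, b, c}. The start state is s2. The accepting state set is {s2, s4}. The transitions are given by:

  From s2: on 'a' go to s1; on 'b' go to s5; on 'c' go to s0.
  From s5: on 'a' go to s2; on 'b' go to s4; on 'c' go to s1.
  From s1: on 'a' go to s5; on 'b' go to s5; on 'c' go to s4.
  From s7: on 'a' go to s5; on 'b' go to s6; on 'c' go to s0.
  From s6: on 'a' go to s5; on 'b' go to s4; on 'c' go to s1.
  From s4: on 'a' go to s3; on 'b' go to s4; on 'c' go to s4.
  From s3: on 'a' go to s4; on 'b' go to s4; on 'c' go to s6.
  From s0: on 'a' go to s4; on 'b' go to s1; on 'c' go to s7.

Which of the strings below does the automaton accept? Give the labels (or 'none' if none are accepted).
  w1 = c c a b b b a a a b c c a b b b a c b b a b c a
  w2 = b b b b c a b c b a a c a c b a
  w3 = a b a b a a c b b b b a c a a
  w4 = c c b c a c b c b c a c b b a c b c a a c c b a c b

w3, w4

w1:
  start at s2
  read 'c': s2 → s0
  read 'c': s0 → s7
  read 'a': s7 → s5
  read 'b': s5 → s4
  read 'b': s4 → s4
  read 'b': s4 → s4
  read 'a': s4 → s3
  read 'a': s3 → s4
  read 'a': s4 → s3
  read 'b': s3 → s4
  read 'c': s4 → s4
  read 'c': s4 → s4
  read 'a': s4 → s3
  read 'b': s3 → s4
  read 'b': s4 → s4
  read 'b': s4 → s4
  read 'a': s4 → s3
  read 'c': s3 → s6
  read 'b': s6 → s4
  read 'b': s4 → s4
  read 'a': s4 → s3
  read 'b': s3 → s4
  read 'c': s4 → s4
  read 'a': s4 → s3
  end s3, rejected
w2:
  start at s2
  read 'b': s2 → s5
  read 'b': s5 → s4
  read 'b': s4 → s4
  read 'b': s4 → s4
  read 'c': s4 → s4
  read 'a': s4 → s3
  read 'b': s3 → s4
  read 'c': s4 → s4
  read 'b': s4 → s4
  read 'a': s4 → s3
  read 'a': s3 → s4
  read 'c': s4 → s4
  read 'a': s4 → s3
  read 'c': s3 → s6
  read 'b': s6 → s4
  read 'a': s4 → s3
  end s3, rejected
w3:
  start at s2
  read 'a': s2 → s1
  read 'b': s1 → s5
  read 'a': s5 → s2
  read 'b': s2 → s5
  read 'a': s5 → s2
  read 'a': s2 → s1
  read 'c': s1 → s4
  read 'b': s4 → s4
  read 'b': s4 → s4
  read 'b': s4 → s4
  read 'b': s4 → s4
  read 'a': s4 → s3
  read 'c': s3 → s6
  read 'a': s6 → s5
  read 'a': s5 → s2
  end s2, accepted
w4:
  start at s2
  read 'c': s2 → s0
  read 'c': s0 → s7
  read 'b': s7 → s6
  read 'c': s6 → s1
  read 'a': s1 → s5
  read 'c': s5 → s1
  read 'b': s1 → s5
  read 'c': s5 → s1
  read 'b': s1 → s5
  read 'c': s5 → s1
  read 'a': s1 → s5
  read 'c': s5 → s1
  read 'b': s1 → s5
  read 'b': s5 → s4
  read 'a': s4 → s3
  read 'c': s3 → s6
  read 'b': s6 → s4
  read 'c': s4 → s4
  read 'a': s4 → s3
  read 'a': s3 → s4
  read 'c': s4 → s4
  read 'c': s4 → s4
  read 'b': s4 → s4
  read 'a': s4 → s3
  read 'c': s3 → s6
  read 'b': s6 → s4
  end s4, accepted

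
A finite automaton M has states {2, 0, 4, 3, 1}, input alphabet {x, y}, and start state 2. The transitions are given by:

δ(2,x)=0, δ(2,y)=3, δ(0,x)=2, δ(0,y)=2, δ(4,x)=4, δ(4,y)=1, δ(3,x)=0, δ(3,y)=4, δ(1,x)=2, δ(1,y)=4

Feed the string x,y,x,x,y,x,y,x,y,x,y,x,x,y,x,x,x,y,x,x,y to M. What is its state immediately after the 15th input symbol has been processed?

start at 2
read 'x': 2 → 0
read 'y': 0 → 2
read 'x': 2 → 0
read 'x': 0 → 2
read 'y': 2 → 3
read 'x': 3 → 0
read 'y': 0 → 2
read 'x': 2 → 0
read 'y': 0 → 2
read 'x': 2 → 0
read 'y': 0 → 2
read 'x': 2 → 0
read 'x': 0 → 2
read 'y': 2 → 3
read 'x': 3 → 0
After 15 symbols: 0.

0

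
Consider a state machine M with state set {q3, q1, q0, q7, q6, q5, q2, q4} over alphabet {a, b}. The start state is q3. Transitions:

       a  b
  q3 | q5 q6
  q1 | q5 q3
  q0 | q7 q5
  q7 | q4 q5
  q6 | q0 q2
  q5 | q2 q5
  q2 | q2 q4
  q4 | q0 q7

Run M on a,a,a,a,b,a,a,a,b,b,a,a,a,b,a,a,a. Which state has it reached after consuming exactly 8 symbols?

start at q3
read 'a': q3 → q5
read 'a': q5 → q2
read 'a': q2 → q2
read 'a': q2 → q2
read 'b': q2 → q4
read 'a': q4 → q0
read 'a': q0 → q7
read 'a': q7 → q4
After 8 symbols: q4.

q4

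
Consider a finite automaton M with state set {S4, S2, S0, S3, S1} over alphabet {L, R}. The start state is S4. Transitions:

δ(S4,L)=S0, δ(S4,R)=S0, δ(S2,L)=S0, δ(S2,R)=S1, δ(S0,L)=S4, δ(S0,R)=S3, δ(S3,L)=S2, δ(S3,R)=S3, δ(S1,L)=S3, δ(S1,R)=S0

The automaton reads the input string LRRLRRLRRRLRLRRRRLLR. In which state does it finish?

S3

S4 → S0 → S3 → S3 → S2 → S1 → S0 → S4 → S0 → S3 → S3 → S2 → S1 → S3 → S3 → S3 → S3 → S3 → S2 → S0 → S3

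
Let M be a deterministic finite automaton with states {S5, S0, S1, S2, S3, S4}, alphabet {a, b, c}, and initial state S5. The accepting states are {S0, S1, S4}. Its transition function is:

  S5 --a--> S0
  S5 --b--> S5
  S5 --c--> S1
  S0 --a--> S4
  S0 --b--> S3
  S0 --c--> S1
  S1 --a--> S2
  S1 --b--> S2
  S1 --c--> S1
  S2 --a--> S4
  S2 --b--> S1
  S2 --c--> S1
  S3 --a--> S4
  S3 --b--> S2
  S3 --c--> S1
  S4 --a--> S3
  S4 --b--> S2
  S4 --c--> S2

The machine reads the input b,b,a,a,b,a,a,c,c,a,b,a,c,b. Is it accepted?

No

Trace: S5 -b-> S5 -b-> S5 -a-> S0 -a-> S4 -b-> S2 -a-> S4 -a-> S3 -c-> S1 -c-> S1 -a-> S2 -b-> S1 -a-> S2 -c-> S1 -b-> S2
End state S2 is not accepting.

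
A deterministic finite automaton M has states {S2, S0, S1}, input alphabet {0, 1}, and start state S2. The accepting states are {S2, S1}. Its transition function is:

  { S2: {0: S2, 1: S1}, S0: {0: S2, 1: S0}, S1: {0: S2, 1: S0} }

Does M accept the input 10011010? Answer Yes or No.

Trace: S2 -1-> S1 -0-> S2 -0-> S2 -1-> S1 -1-> S0 -0-> S2 -1-> S1 -0-> S2
End state S2 is accepting.

Yes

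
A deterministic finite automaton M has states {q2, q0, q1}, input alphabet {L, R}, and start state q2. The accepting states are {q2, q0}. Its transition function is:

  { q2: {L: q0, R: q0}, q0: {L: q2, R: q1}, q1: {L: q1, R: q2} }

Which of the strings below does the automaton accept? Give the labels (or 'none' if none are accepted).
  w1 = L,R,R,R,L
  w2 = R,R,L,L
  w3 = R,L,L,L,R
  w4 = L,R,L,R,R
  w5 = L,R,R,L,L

w1, w3, w4, w5

w1: q2 → q0 → q1 → q2 → q0 → q2  → end q2, accepted
w2: q2 → q0 → q1 → q1 → q1  → end q1, rejected
w3: q2 → q0 → q2 → q0 → q2 → q0  → end q0, accepted
w4: q2 → q0 → q1 → q1 → q2 → q0  → end q0, accepted
w5: q2 → q0 → q1 → q2 → q0 → q2  → end q2, accepted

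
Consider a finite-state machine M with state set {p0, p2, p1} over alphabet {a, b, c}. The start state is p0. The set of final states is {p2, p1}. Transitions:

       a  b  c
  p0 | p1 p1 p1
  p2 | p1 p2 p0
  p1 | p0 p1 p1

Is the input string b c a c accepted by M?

start at p0
read 'b': p0 → p1
read 'c': p1 → p1
read 'a': p1 → p0
read 'c': p0 → p1
End state p1 is accepting.

Yes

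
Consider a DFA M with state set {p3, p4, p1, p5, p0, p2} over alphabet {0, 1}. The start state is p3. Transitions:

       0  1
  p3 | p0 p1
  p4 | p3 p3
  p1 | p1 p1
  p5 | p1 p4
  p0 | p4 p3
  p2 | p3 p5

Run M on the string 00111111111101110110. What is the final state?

p1

Trace: p3 -0-> p0 -0-> p4 -1-> p3 -1-> p1 -1-> p1 -1-> p1 -1-> p1 -1-> p1 -1-> p1 -1-> p1 -1-> p1 -1-> p1 -0-> p1 -1-> p1 -1-> p1 -1-> p1 -0-> p1 -1-> p1 -1-> p1 -0-> p1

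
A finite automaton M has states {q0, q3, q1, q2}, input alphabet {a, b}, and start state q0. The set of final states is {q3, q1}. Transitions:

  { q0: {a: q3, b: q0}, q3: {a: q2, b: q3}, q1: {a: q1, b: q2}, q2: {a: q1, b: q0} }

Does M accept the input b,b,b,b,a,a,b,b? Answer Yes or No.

q0 → q0 → q0 → q0 → q0 → q3 → q2 → q0 → q0
End state q0 is not accepting.

No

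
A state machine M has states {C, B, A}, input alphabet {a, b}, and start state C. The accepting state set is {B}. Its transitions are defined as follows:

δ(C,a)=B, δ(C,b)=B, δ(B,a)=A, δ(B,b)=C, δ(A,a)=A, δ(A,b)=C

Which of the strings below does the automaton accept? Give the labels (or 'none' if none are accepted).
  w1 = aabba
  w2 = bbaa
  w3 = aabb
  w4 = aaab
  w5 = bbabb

w3, w5

w1: C → B → A → C → B → A  → end A, rejected
w2: C → B → C → B → A  → end A, rejected
w3: C → B → A → C → B  → end B, accepted
w4: C → B → A → A → C  → end C, rejected
w5: C → B → C → B → C → B  → end B, accepted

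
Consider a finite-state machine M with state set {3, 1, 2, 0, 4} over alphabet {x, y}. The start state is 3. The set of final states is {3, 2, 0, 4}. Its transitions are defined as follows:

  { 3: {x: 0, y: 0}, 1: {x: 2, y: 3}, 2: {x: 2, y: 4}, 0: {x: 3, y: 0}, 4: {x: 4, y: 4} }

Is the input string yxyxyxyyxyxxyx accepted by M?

Yes

3 → 0 → 3 → 0 → 3 → 0 → 3 → 0 → 0 → 3 → 0 → 3 → 0 → 0 → 3
End state 3 is accepting.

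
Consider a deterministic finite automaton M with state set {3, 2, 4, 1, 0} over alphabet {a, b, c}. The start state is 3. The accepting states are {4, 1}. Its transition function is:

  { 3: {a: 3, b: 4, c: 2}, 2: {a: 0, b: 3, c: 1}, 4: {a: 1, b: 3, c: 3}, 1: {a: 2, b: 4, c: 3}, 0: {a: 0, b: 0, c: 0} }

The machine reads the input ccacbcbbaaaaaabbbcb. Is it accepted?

Trace: 3 -c-> 2 -c-> 1 -a-> 2 -c-> 1 -b-> 4 -c-> 3 -b-> 4 -b-> 3 -a-> 3 -a-> 3 -a-> 3 -a-> 3 -a-> 3 -a-> 3 -b-> 4 -b-> 3 -b-> 4 -c-> 3 -b-> 4
End state 4 is accepting.

Yes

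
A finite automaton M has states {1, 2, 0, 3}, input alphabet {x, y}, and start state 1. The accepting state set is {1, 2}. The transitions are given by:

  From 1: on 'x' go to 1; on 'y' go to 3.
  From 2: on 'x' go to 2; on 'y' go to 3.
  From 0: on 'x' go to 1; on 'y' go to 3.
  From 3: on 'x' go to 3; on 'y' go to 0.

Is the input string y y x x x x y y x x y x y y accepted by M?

start at 1
read 'y': 1 → 3
read 'y': 3 → 0
read 'x': 0 → 1
read 'x': 1 → 1
read 'x': 1 → 1
read 'x': 1 → 1
read 'y': 1 → 3
read 'y': 3 → 0
read 'x': 0 → 1
read 'x': 1 → 1
read 'y': 1 → 3
read 'x': 3 → 3
read 'y': 3 → 0
read 'y': 0 → 3
End state 3 is not accepting.

No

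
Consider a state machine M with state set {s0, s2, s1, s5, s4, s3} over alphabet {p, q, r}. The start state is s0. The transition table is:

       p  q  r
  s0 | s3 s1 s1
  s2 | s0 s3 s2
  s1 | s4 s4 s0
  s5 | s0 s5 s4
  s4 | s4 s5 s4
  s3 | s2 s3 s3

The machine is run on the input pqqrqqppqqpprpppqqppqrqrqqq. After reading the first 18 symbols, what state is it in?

Trace: s0 -p-> s3 -q-> s3 -q-> s3 -r-> s3 -q-> s3 -q-> s3 -p-> s2 -p-> s0 -q-> s1 -q-> s4 -p-> s4 -p-> s4 -r-> s4 -p-> s4 -p-> s4 -p-> s4 -q-> s5 -q-> s5
After 18 symbols: s5.

s5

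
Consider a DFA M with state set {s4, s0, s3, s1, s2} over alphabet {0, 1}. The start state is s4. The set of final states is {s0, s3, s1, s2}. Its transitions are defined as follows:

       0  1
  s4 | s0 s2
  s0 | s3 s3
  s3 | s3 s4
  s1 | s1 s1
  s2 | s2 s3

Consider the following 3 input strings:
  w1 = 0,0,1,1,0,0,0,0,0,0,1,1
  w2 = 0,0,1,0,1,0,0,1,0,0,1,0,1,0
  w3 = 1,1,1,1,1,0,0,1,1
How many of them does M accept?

w1:
  start at s4
  read '0': s4 → s0
  read '0': s0 → s3
  read '1': s3 → s4
  read '1': s4 → s2
  read '0': s2 → s2
  read '0': s2 → s2
  read '0': s2 → s2
  read '0': s2 → s2
  read '0': s2 → s2
  read '0': s2 → s2
  read '1': s2 → s3
  read '1': s3 → s4
  end s4, rejected
w2:
  start at s4
  read '0': s4 → s0
  read '0': s0 → s3
  read '1': s3 → s4
  read '0': s4 → s0
  read '1': s0 → s3
  read '0': s3 → s3
  read '0': s3 → s3
  read '1': s3 → s4
  read '0': s4 → s0
  read '0': s0 → s3
  read '1': s3 → s4
  read '0': s4 → s0
  read '1': s0 → s3
  read '0': s3 → s3
  end s3, accepted
w3:
  start at s4
  read '1': s4 → s2
  read '1': s2 → s3
  read '1': s3 → s4
  read '1': s4 → s2
  read '1': s2 → s3
  read '0': s3 → s3
  read '0': s3 → s3
  read '1': s3 → s4
  read '1': s4 → s2
  end s2, accepted

2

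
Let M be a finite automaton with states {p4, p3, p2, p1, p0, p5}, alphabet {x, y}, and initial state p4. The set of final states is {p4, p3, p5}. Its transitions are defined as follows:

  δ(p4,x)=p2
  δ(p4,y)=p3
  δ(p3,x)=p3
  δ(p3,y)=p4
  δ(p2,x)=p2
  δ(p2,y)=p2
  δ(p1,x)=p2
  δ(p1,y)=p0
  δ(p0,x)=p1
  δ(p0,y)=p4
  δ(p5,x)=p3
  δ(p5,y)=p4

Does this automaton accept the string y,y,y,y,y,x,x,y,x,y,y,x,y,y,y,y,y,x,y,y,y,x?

No

p4 → p3 → p4 → p3 → p4 → p3 → p3 → p3 → p4 → p2 → p2 → p2 → p2 → p2 → p2 → p2 → p2 → p2 → p2 → p2 → p2 → p2 → p2
End state p2 is not accepting.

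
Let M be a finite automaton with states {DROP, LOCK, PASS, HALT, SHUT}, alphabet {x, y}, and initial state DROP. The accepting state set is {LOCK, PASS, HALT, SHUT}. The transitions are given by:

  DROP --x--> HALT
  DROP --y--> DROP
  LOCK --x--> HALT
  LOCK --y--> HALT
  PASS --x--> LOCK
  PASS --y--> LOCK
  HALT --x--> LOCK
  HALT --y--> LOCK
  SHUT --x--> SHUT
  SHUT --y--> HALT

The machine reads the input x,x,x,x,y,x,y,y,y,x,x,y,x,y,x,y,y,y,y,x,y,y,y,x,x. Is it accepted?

Trace: DROP -x-> HALT -x-> LOCK -x-> HALT -x-> LOCK -y-> HALT -x-> LOCK -y-> HALT -y-> LOCK -y-> HALT -x-> LOCK -x-> HALT -y-> LOCK -x-> HALT -y-> LOCK -x-> HALT -y-> LOCK -y-> HALT -y-> LOCK -y-> HALT -x-> LOCK -y-> HALT -y-> LOCK -y-> HALT -x-> LOCK -x-> HALT
End state HALT is accepting.

Yes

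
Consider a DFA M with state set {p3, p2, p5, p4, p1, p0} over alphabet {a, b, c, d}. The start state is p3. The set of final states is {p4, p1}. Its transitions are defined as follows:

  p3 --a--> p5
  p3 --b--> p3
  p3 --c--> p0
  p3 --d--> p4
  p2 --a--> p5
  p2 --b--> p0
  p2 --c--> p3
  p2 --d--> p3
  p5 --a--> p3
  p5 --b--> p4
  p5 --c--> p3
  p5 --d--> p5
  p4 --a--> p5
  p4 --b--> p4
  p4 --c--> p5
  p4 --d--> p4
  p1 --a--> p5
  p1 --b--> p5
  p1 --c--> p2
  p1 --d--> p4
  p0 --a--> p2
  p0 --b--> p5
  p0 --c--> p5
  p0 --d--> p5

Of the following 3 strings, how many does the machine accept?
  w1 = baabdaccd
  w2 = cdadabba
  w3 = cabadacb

w1:
  start at p3
  read 'b': p3 → p3
  read 'a': p3 → p5
  read 'a': p5 → p3
  read 'b': p3 → p3
  read 'd': p3 → p4
  read 'a': p4 → p5
  read 'c': p5 → p3
  read 'c': p3 → p0
  read 'd': p0 → p5
  end p5, rejected
w2:
  start at p3
  read 'c': p3 → p0
  read 'd': p0 → p5
  read 'a': p5 → p3
  read 'd': p3 → p4
  read 'a': p4 → p5
  read 'b': p5 → p4
  read 'b': p4 → p4
  read 'a': p4 → p5
  end p5, rejected
w3:
  start at p3
  read 'c': p3 → p0
  read 'a': p0 → p2
  read 'b': p2 → p0
  read 'a': p0 → p2
  read 'd': p2 → p3
  read 'a': p3 → p5
  read 'c': p5 → p3
  read 'b': p3 → p3
  end p3, rejected

0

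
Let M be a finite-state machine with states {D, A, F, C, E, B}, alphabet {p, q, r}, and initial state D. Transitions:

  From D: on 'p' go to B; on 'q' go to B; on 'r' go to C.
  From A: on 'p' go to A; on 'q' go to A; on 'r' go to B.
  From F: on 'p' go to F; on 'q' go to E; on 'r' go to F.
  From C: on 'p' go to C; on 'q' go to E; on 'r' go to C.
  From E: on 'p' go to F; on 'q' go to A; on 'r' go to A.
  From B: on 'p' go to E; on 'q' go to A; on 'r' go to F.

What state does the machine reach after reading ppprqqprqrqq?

start at D
read 'p': D → B
read 'p': B → E
read 'p': E → F
read 'r': F → F
read 'q': F → E
read 'q': E → A
read 'p': A → A
read 'r': A → B
read 'q': B → A
read 'r': A → B
read 'q': B → A
read 'q': A → A

A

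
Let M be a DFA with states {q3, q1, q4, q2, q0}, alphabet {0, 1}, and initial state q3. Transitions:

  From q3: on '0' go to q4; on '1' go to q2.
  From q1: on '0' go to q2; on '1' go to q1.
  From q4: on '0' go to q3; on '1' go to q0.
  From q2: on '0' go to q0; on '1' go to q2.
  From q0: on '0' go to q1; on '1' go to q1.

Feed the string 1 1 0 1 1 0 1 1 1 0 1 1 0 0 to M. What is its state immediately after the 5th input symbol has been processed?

start at q3
read '1': q3 → q2
read '1': q2 → q2
read '0': q2 → q0
read '1': q0 → q1
read '1': q1 → q1
After 5 symbols: q1.

q1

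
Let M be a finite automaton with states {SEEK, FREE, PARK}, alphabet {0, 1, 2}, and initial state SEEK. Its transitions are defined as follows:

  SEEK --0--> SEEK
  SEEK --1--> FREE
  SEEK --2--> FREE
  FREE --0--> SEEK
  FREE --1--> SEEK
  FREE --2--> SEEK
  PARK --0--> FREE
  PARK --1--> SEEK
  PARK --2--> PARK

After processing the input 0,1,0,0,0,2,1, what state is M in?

Trace: SEEK -0-> SEEK -1-> FREE -0-> SEEK -0-> SEEK -0-> SEEK -2-> FREE -1-> SEEK

SEEK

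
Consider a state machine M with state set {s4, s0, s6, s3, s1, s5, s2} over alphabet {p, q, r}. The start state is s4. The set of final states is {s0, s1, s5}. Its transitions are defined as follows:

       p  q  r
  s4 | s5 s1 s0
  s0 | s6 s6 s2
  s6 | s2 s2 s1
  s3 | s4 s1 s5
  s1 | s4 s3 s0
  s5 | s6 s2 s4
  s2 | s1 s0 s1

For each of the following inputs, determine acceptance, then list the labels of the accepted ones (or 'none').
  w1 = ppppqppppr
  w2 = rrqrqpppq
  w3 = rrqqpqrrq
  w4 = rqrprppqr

w1:
  start at s4
  read 'p': s4 → s5
  read 'p': s5 → s6
  read 'p': s6 → s2
  read 'p': s2 → s1
  read 'q': s1 → s3
  read 'p': s3 → s4
  read 'p': s4 → s5
  read 'p': s5 → s6
  read 'p': s6 → s2
  read 'r': s2 → s1
  end s1, accepted
w2:
  start at s4
  read 'r': s4 → s0
  read 'r': s0 → s2
  read 'q': s2 → s0
  read 'r': s0 → s2
  read 'q': s2 → s0
  read 'p': s0 → s6
  read 'p': s6 → s2
  read 'p': s2 → s1
  read 'q': s1 → s3
  end s3, rejected
w3:
  start at s4
  read 'r': s4 → s0
  read 'r': s0 → s2
  read 'q': s2 → s0
  read 'q': s0 → s6
  read 'p': s6 → s2
  read 'q': s2 → s0
  read 'r': s0 → s2
  read 'r': s2 → s1
  read 'q': s1 → s3
  end s3, rejected
w4:
  start at s4
  read 'r': s4 → s0
  read 'q': s0 → s6
  read 'r': s6 → s1
  read 'p': s1 → s4
  read 'r': s4 → s0
  read 'p': s0 → s6
  read 'p': s6 → s2
  read 'q': s2 → s0
  read 'r': s0 → s2
  end s2, rejected

w1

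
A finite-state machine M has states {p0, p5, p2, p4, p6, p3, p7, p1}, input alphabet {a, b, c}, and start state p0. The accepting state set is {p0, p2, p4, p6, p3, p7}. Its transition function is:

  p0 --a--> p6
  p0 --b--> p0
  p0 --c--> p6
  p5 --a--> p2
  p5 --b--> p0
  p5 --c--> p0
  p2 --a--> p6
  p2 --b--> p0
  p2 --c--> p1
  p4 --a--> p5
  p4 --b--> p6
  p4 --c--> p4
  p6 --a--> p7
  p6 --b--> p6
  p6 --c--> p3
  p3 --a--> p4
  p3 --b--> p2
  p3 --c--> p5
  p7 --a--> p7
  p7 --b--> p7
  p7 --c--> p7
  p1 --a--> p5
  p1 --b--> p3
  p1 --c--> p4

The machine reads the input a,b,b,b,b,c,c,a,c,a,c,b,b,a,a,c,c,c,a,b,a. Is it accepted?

p0 → p6 → p6 → p6 → p6 → p6 → p3 → p5 → p2 → p1 → p5 → p0 → p0 → p0 → p6 → p7 → p7 → p7 → p7 → p7 → p7 → p7
End state p7 is accepting.

Yes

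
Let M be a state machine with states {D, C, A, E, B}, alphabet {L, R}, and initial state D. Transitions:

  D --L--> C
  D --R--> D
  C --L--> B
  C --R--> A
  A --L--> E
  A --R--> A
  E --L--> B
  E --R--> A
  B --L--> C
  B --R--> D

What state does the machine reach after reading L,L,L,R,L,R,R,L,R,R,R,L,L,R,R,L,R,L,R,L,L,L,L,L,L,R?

D → C → B → C → A → E → A → A → E → A → A → A → E → B → D → D → C → A → E → A → E → B → C → B → C → B → D

D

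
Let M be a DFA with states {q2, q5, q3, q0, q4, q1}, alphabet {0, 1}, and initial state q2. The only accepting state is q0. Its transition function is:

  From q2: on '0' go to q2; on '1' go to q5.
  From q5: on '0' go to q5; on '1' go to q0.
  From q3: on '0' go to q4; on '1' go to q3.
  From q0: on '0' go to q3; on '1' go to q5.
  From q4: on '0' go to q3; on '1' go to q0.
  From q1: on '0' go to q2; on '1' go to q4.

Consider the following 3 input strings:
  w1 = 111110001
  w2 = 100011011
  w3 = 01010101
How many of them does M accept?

w1:
  start at q2
  read '1': q2 → q5
  read '1': q5 → q0
  read '1': q0 → q5
  read '1': q5 → q0
  read '1': q0 → q5
  read '0': q5 → q5
  read '0': q5 → q5
  read '0': q5 → q5
  read '1': q5 → q0
  end q0, accepted
w2:
  start at q2
  read '1': q2 → q5
  read '0': q5 → q5
  read '0': q5 → q5
  read '0': q5 → q5
  read '1': q5 → q0
  read '1': q0 → q5
  read '0': q5 → q5
  read '1': q5 → q0
  read '1': q0 → q5
  end q5, rejected
w3:
  start at q2
  read '0': q2 → q2
  read '1': q2 → q5
  read '0': q5 → q5
  read '1': q5 → q0
  read '0': q0 → q3
  read '1': q3 → q3
  read '0': q3 → q4
  read '1': q4 → q0
  end q0, accepted

2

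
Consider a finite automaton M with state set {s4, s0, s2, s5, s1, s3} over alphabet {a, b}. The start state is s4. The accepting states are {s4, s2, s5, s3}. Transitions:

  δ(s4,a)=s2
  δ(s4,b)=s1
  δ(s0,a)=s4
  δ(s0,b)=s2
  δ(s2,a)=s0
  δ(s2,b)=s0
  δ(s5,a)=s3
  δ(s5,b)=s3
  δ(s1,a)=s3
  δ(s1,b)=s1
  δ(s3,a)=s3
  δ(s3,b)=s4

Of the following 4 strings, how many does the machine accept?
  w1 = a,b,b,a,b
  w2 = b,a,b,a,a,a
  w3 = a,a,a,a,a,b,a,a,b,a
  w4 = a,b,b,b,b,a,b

w1: s4 → s2 → s0 → s2 → s0 → s2  → end s2, accepted
w2: s4 → s1 → s3 → s4 → s2 → s0 → s4  → end s4, accepted
w3: s4 → s2 → s0 → s4 → s2 → s0 → s2 → s0 → s4 → s1 → s3  → end s3, accepted
w4: s4 → s2 → s0 → s2 → s0 → s2 → s0 → s2  → end s2, accepted

4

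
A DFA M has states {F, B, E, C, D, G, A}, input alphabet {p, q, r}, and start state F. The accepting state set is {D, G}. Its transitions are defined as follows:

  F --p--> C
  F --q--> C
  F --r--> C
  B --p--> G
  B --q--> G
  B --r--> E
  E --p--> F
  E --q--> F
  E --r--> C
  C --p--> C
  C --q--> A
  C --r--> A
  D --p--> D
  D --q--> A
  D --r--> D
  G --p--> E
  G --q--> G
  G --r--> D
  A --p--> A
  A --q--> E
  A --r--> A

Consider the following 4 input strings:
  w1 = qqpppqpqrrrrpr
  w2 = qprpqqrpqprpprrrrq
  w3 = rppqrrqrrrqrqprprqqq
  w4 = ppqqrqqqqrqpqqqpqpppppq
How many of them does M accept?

0

w1:
  start at F
  read 'q': F → C
  read 'q': C → A
  read 'p': A → A
  read 'p': A → A
  read 'p': A → A
  read 'q': A → E
  read 'p': E → F
  read 'q': F → C
  read 'r': C → A
  read 'r': A → A
  read 'r': A → A
  read 'r': A → A
  read 'p': A → A
  read 'r': A → A
  end A, rejected
w2:
  start at F
  read 'q': F → C
  read 'p': C → C
  read 'r': C → A
  read 'p': A → A
  read 'q': A → E
  read 'q': E → F
  read 'r': F → C
  read 'p': C → C
  read 'q': C → A
  read 'p': A → A
  read 'r': A → A
  read 'p': A → A
  read 'p': A → A
  read 'r': A → A
  read 'r': A → A
  read 'r': A → A
  read 'r': A → A
  read 'q': A → E
  end E, rejected
w3:
  start at F
  read 'r': F → C
  read 'p': C → C
  read 'p': C → C
  read 'q': C → A
  read 'r': A → A
  read 'r': A → A
  read 'q': A → E
  read 'r': E → C
  read 'r': C → A
  read 'r': A → A
  read 'q': A → E
  read 'r': E → C
  read 'q': C → A
  read 'p': A → A
  read 'r': A → A
  read 'p': A → A
  read 'r': A → A
  read 'q': A → E
  read 'q': E → F
  read 'q': F → C
  end C, rejected
w4:
  start at F
  read 'p': F → C
  read 'p': C → C
  read 'q': C → A
  read 'q': A → E
  read 'r': E → C
  read 'q': C → A
  read 'q': A → E
  read 'q': E → F
  read 'q': F → C
  read 'r': C → A
  read 'q': A → E
  read 'p': E → F
  read 'q': F → C
  read 'q': C → A
  read 'q': A → E
  read 'p': E → F
  read 'q': F → C
  read 'p': C → C
  read 'p': C → C
  read 'p': C → C
  read 'p': C → C
  read 'p': C → C
  read 'q': C → A
  end A, rejected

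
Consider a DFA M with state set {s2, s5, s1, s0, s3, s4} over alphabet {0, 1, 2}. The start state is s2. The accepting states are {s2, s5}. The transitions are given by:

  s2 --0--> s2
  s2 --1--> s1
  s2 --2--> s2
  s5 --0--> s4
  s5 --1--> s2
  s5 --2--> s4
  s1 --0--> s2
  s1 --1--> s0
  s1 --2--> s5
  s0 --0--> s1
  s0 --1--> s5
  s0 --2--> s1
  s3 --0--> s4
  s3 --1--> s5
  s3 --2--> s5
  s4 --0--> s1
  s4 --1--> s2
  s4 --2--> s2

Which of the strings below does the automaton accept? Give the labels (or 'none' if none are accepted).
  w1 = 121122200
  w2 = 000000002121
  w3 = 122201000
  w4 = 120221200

w1: Trace: s2 -1-> s1 -2-> s5 -1-> s2 -1-> s1 -2-> s5 -2-> s4 -2-> s2 -0-> s2 -0-> s2  → end s2, accepted
w2: Trace: s2 -0-> s2 -0-> s2 -0-> s2 -0-> s2 -0-> s2 -0-> s2 -0-> s2 -0-> s2 -2-> s2 -1-> s1 -2-> s5 -1-> s2  → end s2, accepted
w3: Trace: s2 -1-> s1 -2-> s5 -2-> s4 -2-> s2 -0-> s2 -1-> s1 -0-> s2 -0-> s2 -0-> s2  → end s2, accepted
w4: Trace: s2 -1-> s1 -2-> s5 -0-> s4 -2-> s2 -2-> s2 -1-> s1 -2-> s5 -0-> s4 -0-> s1  → end s1, rejected

w1, w2, w3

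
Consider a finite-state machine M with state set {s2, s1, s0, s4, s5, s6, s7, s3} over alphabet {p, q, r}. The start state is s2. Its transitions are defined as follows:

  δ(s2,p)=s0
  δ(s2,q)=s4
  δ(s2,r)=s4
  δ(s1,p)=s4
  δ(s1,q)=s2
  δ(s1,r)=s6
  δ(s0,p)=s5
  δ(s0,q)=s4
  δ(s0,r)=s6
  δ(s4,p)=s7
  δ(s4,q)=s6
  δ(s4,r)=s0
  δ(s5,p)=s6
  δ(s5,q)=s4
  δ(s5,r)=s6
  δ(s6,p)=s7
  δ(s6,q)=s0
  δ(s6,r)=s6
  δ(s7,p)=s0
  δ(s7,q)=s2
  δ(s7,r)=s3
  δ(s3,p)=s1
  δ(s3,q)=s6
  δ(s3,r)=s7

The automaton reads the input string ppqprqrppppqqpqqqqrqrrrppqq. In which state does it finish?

Trace: s2 -p-> s0 -p-> s5 -q-> s4 -p-> s7 -r-> s3 -q-> s6 -r-> s6 -p-> s7 -p-> s0 -p-> s5 -p-> s6 -q-> s0 -q-> s4 -p-> s7 -q-> s2 -q-> s4 -q-> s6 -q-> s0 -r-> s6 -q-> s0 -r-> s6 -r-> s6 -r-> s6 -p-> s7 -p-> s0 -q-> s4 -q-> s6

s6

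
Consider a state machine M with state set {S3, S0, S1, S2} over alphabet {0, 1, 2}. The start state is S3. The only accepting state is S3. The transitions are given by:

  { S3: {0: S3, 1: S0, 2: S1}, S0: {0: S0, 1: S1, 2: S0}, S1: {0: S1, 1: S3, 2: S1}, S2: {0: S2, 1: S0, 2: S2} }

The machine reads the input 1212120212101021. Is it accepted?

start at S3
read '1': S3 → S0
read '2': S0 → S0
read '1': S0 → S1
read '2': S1 → S1
read '1': S1 → S3
read '2': S3 → S1
read '0': S1 → S1
read '2': S1 → S1
read '1': S1 → S3
read '2': S3 → S1
read '1': S1 → S3
read '0': S3 → S3
read '1': S3 → S0
read '0': S0 → S0
read '2': S0 → S0
read '1': S0 → S1
End state S1 is not accepting.

No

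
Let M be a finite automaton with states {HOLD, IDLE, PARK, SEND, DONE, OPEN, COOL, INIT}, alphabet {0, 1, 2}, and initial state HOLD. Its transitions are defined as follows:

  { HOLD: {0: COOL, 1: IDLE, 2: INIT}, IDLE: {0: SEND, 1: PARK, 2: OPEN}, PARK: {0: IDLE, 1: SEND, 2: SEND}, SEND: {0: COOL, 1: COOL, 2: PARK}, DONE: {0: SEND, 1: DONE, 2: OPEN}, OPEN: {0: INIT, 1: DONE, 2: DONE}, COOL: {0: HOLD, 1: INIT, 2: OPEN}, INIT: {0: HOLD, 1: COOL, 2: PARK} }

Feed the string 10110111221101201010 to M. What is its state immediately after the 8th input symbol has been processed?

start at HOLD
read '1': HOLD → IDLE
read '0': IDLE → SEND
read '1': SEND → COOL
read '1': COOL → INIT
read '0': INIT → HOLD
read '1': HOLD → IDLE
read '1': IDLE → PARK
read '1': PARK → SEND
After 8 symbols: SEND.

SEND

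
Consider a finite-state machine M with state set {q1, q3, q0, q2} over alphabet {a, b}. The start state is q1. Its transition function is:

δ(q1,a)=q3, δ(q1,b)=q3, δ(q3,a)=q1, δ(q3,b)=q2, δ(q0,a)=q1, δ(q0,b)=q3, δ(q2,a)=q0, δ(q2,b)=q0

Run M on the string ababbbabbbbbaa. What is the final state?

q1

start at q1
read 'a': q1 → q3
read 'b': q3 → q2
read 'a': q2 → q0
read 'b': q0 → q3
read 'b': q3 → q2
read 'b': q2 → q0
read 'a': q0 → q1
read 'b': q1 → q3
read 'b': q3 → q2
read 'b': q2 → q0
read 'b': q0 → q3
read 'b': q3 → q2
read 'a': q2 → q0
read 'a': q0 → q1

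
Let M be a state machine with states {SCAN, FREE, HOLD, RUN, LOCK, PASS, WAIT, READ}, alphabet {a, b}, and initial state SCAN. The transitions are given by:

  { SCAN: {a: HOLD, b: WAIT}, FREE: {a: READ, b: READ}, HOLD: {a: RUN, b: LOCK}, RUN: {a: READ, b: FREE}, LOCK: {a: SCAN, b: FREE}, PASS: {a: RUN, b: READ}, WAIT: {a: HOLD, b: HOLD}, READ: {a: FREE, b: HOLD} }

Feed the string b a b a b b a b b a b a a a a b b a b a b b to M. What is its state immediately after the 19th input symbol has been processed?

SCAN → WAIT → HOLD → LOCK → SCAN → WAIT → HOLD → RUN → FREE → READ → FREE → READ → FREE → READ → FREE → READ → HOLD → LOCK → SCAN → WAIT
After 19 symbols: WAIT.

WAIT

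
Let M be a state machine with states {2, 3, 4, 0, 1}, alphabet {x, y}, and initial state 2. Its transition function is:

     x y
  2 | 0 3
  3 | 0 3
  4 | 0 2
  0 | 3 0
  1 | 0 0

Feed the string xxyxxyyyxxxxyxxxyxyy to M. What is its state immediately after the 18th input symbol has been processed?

3

2 → 0 → 3 → 3 → 0 → 3 → 3 → 3 → 3 → 0 → 3 → 0 → 3 → 3 → 0 → 3 → 0 → 0 → 3
After 18 symbols: 3.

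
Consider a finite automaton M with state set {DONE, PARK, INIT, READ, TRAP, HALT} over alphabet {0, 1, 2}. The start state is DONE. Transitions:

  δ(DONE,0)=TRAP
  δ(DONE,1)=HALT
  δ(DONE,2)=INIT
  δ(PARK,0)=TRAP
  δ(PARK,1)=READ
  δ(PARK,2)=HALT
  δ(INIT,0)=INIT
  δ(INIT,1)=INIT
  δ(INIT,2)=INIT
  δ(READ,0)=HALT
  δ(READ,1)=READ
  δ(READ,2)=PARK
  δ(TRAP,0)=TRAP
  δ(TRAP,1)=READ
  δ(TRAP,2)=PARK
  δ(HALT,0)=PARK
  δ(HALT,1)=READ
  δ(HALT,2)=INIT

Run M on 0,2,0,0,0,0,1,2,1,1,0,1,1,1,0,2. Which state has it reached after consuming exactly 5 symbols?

start at DONE
read '0': DONE → TRAP
read '2': TRAP → PARK
read '0': PARK → TRAP
read '0': TRAP → TRAP
read '0': TRAP → TRAP
After 5 symbols: TRAP.

TRAP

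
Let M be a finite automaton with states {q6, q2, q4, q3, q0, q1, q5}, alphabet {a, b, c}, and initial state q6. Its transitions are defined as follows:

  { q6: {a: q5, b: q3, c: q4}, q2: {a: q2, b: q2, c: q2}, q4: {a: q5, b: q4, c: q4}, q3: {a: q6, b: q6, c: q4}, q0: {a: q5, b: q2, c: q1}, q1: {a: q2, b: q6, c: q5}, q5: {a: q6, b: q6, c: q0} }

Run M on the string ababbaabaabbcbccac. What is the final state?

Trace: q6 -a-> q5 -b-> q6 -a-> q5 -b-> q6 -b-> q3 -a-> q6 -a-> q5 -b-> q6 -a-> q5 -a-> q6 -b-> q3 -b-> q6 -c-> q4 -b-> q4 -c-> q4 -c-> q4 -a-> q5 -c-> q0

q0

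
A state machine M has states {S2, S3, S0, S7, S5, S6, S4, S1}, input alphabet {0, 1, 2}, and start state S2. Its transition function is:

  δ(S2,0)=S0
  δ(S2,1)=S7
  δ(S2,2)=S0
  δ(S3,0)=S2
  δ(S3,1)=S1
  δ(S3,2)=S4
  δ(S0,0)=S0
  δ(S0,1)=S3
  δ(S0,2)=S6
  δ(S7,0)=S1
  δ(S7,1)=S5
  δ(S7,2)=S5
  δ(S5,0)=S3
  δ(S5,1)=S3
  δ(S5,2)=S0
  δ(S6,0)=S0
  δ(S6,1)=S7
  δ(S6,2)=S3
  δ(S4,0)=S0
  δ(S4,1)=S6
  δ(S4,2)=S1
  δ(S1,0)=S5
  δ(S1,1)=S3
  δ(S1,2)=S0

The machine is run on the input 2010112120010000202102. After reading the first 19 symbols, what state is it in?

Trace: S2 -2-> S0 -0-> S0 -1-> S3 -0-> S2 -1-> S7 -1-> S5 -2-> S0 -1-> S3 -2-> S4 -0-> S0 -0-> S0 -1-> S3 -0-> S2 -0-> S0 -0-> S0 -0-> S0 -2-> S6 -0-> S0 -2-> S6
After 19 symbols: S6.

S6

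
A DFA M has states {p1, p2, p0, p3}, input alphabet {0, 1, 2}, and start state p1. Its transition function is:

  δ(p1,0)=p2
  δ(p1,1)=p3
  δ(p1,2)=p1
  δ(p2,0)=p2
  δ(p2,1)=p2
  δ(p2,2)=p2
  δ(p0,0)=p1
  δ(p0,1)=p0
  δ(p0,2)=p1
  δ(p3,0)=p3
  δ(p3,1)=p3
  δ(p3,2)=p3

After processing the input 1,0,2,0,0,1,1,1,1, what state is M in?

p3

Trace: p1 -1-> p3 -0-> p3 -2-> p3 -0-> p3 -0-> p3 -1-> p3 -1-> p3 -1-> p3 -1-> p3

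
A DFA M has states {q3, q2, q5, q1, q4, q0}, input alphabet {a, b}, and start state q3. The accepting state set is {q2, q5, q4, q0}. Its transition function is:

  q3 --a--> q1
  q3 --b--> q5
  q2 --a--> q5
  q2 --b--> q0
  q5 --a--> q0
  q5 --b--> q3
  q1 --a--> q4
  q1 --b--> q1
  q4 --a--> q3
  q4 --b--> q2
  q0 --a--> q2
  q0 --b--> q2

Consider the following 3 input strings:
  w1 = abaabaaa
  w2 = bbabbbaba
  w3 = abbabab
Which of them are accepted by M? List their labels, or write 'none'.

w1: Trace: q3 -a-> q1 -b-> q1 -a-> q4 -a-> q3 -b-> q5 -a-> q0 -a-> q2 -a-> q5  → end q5, accepted
w2: Trace: q3 -b-> q5 -b-> q3 -a-> q1 -b-> q1 -b-> q1 -b-> q1 -a-> q4 -b-> q2 -a-> q5  → end q5, accepted
w3: Trace: q3 -a-> q1 -b-> q1 -b-> q1 -a-> q4 -b-> q2 -a-> q5 -b-> q3  → end q3, rejected

w1, w2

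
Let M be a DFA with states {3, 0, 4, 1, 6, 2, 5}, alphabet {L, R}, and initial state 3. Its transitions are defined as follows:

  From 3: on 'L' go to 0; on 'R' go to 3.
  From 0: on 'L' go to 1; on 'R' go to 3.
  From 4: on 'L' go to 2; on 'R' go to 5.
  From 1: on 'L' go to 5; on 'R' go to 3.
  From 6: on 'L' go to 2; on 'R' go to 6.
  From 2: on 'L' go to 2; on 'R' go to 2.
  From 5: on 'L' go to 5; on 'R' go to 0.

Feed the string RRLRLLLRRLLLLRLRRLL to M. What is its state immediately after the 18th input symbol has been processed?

3 → 3 → 3 → 0 → 3 → 0 → 1 → 5 → 0 → 3 → 0 → 1 → 5 → 5 → 0 → 1 → 3 → 3 → 0
After 18 symbols: 0.

0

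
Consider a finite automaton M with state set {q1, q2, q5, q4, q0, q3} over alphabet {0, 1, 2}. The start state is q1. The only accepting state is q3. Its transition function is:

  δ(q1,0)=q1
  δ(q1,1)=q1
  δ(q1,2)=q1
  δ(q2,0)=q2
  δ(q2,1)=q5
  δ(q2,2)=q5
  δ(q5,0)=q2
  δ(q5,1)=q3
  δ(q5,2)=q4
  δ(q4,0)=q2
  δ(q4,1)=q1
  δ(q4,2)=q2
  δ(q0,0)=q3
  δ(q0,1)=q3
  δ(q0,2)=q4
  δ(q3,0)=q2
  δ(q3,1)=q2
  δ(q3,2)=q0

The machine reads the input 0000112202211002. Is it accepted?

start at q1
read '0': q1 → q1
read '0': q1 → q1
read '0': q1 → q1
read '0': q1 → q1
read '1': q1 → q1
read '1': q1 → q1
read '2': q1 → q1
read '2': q1 → q1
read '0': q1 → q1
read '2': q1 → q1
read '2': q1 → q1
read '1': q1 → q1
read '1': q1 → q1
read '0': q1 → q1
read '0': q1 → q1
read '2': q1 → q1
End state q1 is not accepting.

No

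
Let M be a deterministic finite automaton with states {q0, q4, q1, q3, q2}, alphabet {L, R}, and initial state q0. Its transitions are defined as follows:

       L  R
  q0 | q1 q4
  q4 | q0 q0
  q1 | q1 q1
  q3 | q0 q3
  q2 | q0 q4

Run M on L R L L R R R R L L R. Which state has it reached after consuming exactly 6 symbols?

q1

q0 → q1 → q1 → q1 → q1 → q1 → q1
After 6 symbols: q1.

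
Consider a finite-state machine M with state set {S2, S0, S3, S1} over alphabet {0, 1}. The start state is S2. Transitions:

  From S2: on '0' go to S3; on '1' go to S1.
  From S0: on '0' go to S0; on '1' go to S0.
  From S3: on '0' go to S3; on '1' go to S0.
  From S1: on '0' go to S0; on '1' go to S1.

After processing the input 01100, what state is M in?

S0

start at S2
read '0': S2 → S3
read '1': S3 → S0
read '1': S0 → S0
read '0': S0 → S0
read '0': S0 → S0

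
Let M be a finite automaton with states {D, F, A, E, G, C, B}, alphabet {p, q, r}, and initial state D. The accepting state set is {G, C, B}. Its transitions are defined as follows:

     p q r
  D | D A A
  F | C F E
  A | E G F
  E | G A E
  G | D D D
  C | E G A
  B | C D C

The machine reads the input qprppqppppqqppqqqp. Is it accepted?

No

start at D
read 'q': D → A
read 'p': A → E
read 'r': E → E
read 'p': E → G
read 'p': G → D
read 'q': D → A
read 'p': A → E
read 'p': E → G
read 'p': G → D
read 'p': D → D
read 'q': D → A
read 'q': A → G
read 'p': G → D
read 'p': D → D
read 'q': D → A
read 'q': A → G
read 'q': G → D
read 'p': D → D
End state D is not accepting.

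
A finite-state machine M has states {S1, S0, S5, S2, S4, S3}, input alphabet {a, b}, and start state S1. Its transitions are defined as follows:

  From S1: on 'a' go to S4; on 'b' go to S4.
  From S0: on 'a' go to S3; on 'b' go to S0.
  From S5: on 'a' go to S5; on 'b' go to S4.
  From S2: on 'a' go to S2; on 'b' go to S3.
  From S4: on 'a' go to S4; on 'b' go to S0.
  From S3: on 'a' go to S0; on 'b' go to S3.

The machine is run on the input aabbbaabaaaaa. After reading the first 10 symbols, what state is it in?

Trace: S1 -a-> S4 -a-> S4 -b-> S0 -b-> S0 -b-> S0 -a-> S3 -a-> S0 -b-> S0 -a-> S3 -a-> S0
After 10 symbols: S0.

S0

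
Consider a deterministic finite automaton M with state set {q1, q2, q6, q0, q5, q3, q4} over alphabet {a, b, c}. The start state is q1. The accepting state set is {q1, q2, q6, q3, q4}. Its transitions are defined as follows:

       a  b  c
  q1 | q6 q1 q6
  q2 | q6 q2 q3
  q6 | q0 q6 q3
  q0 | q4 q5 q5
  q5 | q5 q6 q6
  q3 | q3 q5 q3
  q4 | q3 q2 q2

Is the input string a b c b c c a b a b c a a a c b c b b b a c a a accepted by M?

No

q1 → q6 → q6 → q3 → q5 → q6 → q3 → q3 → q5 → q5 → q6 → q3 → q3 → q3 → q3 → q3 → q5 → q6 → q6 → q6 → q6 → q0 → q5 → q5 → q5
End state q5 is not accepting.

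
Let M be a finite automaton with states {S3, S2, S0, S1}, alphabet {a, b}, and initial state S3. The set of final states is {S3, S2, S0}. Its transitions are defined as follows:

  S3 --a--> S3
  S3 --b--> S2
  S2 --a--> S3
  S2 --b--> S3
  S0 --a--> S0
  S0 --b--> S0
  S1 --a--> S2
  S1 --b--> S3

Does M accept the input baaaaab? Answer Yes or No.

Trace: S3 -b-> S2 -a-> S3 -a-> S3 -a-> S3 -a-> S3 -a-> S3 -b-> S2
End state S2 is accepting.

Yes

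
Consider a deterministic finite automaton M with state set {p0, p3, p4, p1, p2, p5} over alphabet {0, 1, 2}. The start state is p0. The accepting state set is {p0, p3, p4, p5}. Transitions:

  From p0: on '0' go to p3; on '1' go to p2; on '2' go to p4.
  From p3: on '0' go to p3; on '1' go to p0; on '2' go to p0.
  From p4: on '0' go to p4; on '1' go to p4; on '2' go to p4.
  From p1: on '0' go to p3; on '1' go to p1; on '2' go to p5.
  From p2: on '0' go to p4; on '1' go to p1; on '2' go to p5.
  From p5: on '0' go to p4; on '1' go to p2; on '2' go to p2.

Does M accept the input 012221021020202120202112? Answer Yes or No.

Yes

Trace: p0 -0-> p3 -1-> p0 -2-> p4 -2-> p4 -2-> p4 -1-> p4 -0-> p4 -2-> p4 -1-> p4 -0-> p4 -2-> p4 -0-> p4 -2-> p4 -0-> p4 -2-> p4 -1-> p4 -2-> p4 -0-> p4 -2-> p4 -0-> p4 -2-> p4 -1-> p4 -1-> p4 -2-> p4
End state p4 is accepting.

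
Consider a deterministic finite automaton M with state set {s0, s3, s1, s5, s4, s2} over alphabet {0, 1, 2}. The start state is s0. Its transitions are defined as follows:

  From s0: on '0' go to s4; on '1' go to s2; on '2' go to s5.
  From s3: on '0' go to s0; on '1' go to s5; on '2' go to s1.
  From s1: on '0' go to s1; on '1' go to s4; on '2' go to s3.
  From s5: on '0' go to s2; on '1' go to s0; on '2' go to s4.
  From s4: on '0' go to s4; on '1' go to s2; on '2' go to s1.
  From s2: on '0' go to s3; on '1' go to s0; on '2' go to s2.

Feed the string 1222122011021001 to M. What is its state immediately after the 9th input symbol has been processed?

s2

Trace: s0 -1-> s2 -2-> s2 -2-> s2 -2-> s2 -1-> s0 -2-> s5 -2-> s4 -0-> s4 -1-> s2
After 9 symbols: s2.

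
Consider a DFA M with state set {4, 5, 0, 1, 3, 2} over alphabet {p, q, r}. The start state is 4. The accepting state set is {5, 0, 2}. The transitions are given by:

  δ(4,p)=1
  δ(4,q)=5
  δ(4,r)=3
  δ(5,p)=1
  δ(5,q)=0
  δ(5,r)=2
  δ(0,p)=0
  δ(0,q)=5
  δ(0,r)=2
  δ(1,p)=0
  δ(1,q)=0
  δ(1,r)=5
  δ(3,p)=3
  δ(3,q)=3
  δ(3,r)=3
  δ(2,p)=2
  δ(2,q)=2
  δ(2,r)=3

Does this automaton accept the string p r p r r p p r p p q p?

No

start at 4
read 'p': 4 → 1
read 'r': 1 → 5
read 'p': 5 → 1
read 'r': 1 → 5
read 'r': 5 → 2
read 'p': 2 → 2
read 'p': 2 → 2
read 'r': 2 → 3
read 'p': 3 → 3
read 'p': 3 → 3
read 'q': 3 → 3
read 'p': 3 → 3
End state 3 is not accepting.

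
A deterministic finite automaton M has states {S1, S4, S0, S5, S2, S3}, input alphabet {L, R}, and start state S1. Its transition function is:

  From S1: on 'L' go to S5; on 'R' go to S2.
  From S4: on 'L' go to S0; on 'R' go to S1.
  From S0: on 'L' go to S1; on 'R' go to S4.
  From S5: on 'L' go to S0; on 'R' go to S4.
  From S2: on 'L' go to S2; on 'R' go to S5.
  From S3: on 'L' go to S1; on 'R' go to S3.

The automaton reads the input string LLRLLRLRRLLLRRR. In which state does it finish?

S2

start at S1
read 'L': S1 → S5
read 'L': S5 → S0
read 'R': S0 → S4
read 'L': S4 → S0
read 'L': S0 → S1
read 'R': S1 → S2
read 'L': S2 → S2
read 'R': S2 → S5
read 'R': S5 → S4
read 'L': S4 → S0
read 'L': S0 → S1
read 'L': S1 → S5
read 'R': S5 → S4
read 'R': S4 → S1
read 'R': S1 → S2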